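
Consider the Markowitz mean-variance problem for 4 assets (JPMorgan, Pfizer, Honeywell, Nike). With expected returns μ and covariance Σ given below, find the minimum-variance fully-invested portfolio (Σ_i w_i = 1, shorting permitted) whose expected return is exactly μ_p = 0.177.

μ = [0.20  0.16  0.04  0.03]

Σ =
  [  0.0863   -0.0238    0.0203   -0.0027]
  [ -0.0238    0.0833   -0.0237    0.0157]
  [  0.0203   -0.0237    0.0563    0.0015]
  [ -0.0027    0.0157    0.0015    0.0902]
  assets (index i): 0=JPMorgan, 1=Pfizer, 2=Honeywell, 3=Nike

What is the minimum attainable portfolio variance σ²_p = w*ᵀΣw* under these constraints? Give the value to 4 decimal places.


u=Σ⁻¹μ = [2.9336  3.0502  0.9401  -0.1261]
v=Σ⁻¹𝟙 = [12.3190  20.2563  21.6455  7.5695]
a=μᵀu=1.108569  b=𝟙ᵀu=6.797727  c=𝟙ᵀv=61.790405  D=ac−b²=22.289822
λ₁=(c·0.177−b)/D = (61.790405·0.177−6.797727)/22.289822 = 0.185698
λ₂=(a−b·0.177)/D = (1.108569−6.797727·0.177)/22.289822 = -0.004245
w* = 0.185698·u + -0.004245·v:
  w_0 = 0.185698·2.9336 + -0.004245·12.3190 = 0.4925  (JPMorgan)
  w_1 = 0.185698·3.0502 + -0.004245·20.2563 = 0.4804  (Pfizer)
  w_2 = 0.185698·0.9401 + -0.004245·21.6455 = 0.0827  (Honeywell)
  w_3 = 0.185698·-0.1261 + -0.004245·7.5695 = -0.0556  (Nike)
Σw_i=1.0000  μᵀw=0.1770
σ²=wᵀΣw=λ₁·μ_p+λ₂ = 0.185698·0.177 + -0.004245 = 0.028623 ≈ 0.0286

0.0286


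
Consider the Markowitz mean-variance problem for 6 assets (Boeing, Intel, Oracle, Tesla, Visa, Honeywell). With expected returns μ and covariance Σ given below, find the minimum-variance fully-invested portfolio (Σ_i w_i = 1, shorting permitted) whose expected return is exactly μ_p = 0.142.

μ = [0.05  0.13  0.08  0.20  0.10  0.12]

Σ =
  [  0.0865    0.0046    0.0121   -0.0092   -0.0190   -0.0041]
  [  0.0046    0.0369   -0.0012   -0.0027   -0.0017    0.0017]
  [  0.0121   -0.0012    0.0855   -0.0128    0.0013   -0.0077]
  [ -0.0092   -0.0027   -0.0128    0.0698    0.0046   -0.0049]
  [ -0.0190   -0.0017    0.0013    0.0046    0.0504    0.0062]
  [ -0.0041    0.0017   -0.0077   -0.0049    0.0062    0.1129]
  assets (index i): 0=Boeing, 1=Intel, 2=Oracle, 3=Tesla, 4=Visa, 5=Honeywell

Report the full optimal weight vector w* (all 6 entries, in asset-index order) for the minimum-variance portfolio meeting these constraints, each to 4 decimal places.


0.0275  0.3249  0.1034  0.3376  0.1096  0.0970

p=Σ⁻¹μ = [1.0363  3.7241  1.4191  3.3561  2.0128  1.1764]
q=Σ⁻¹𝟙 = [15.8882  27.5879  13.1751  19.0172  23.5232  9.4511]
a=μᵀp=1.663142  b=𝟙ᵀp=12.724751  c=𝟙ᵀq=108.642778  D=ac−b²=18.769101
λ₁=(c·0.142−b)/D = (108.642778·0.142−12.724751)/18.769101 = 0.143988
λ₂=(a−b·0.142)/D = (1.663142−12.724751·0.142)/18.769101 = -0.007660
w* = 0.143988·p + -0.007660·q:
  w_0 = 0.143988·1.0363 + -0.007660·15.8882 = 0.0275  (Boeing)
  w_1 = 0.143988·3.7241 + -0.007660·27.5879 = 0.3249  (Intel)
  w_2 = 0.143988·1.4191 + -0.007660·13.1751 = 0.1034  (Oracle)
  w_3 = 0.143988·3.3561 + -0.007660·19.0172 = 0.3376  (Tesla)
  w_4 = 0.143988·2.0128 + -0.007660·23.5232 = 0.1096  (Visa)
  w_5 = 0.143988·1.1764 + -0.007660·9.4511 = 0.0970  (Honeywell)
Σw_i=1.0000  μᵀw=0.1420
σ²=wᵀΣw=λ₁·μ_p+λ₂ = 0.143988·0.142 + -0.007660 = 0.012786 ≈ 0.0128


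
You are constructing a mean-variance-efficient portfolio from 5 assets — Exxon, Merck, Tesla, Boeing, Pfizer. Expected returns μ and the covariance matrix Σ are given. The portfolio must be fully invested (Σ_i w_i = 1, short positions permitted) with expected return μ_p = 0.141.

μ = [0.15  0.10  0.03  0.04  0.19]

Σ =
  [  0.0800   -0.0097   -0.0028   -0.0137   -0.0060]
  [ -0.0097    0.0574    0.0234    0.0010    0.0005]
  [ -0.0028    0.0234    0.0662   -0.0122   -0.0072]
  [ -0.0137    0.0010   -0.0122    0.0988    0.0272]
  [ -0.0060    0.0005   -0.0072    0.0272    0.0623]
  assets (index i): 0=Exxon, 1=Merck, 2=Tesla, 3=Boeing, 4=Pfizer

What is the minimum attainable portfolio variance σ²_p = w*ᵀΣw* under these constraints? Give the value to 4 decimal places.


g=Σ⁻¹μ = [2.3475  2.0486  0.1579  -0.1969  3.3636]
h=Σ⁻¹𝟙 = [17.5716  14.2629  14.2835  10.0813  14.8785]
a=μᵀg=1.192930  b=𝟙ᵀg=7.720694  c=𝟙ᵀh=71.077731  D=ac−b²=25.181622
λ₁=(c·0.141−b)/D = (71.077731·0.141−7.720694)/25.181622 = 0.091387
λ₂=(a−b·0.141)/D = (1.192930−7.720694·0.141)/25.181622 = 0.004142
w* = 0.091387·g + 0.004142·h:
  w_0 = 0.091387·2.3475 + 0.004142·17.5716 = 0.2873  (Exxon)
  w_1 = 0.091387·2.0486 + 0.004142·14.2629 = 0.2463  (Merck)
  w_2 = 0.091387·0.1579 + 0.004142·14.2835 = 0.0736  (Tesla)
  w_3 = 0.091387·-0.1969 + 0.004142·10.0813 = 0.0238  (Boeing)
  w_4 = 0.091387·3.3636 + 0.004142·14.8785 = 0.3690  (Pfizer)
Σw_i=1.0000  μᵀw=0.1410
σ²=wᵀΣw=λ₁·μ_p+λ₂ = 0.091387·0.141 + 0.004142 = 0.017028 ≈ 0.0170

0.0170


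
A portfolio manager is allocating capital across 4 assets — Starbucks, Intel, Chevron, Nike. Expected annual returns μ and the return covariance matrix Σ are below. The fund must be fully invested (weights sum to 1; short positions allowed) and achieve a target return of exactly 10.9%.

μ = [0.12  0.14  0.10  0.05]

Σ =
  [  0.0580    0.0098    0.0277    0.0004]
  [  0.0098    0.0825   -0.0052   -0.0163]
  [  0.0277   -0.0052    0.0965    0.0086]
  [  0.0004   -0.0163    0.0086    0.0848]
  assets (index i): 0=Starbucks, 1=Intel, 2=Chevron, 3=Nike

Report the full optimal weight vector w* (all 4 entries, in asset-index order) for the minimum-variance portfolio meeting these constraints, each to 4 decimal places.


0.2959  0.3492  0.1373  0.2177

x=Σ⁻¹μ = [1.4688  1.7305  0.6320  0.8512]
y=Σ⁻¹𝟙 = [11.6859  13.8592  6.5307  13.7390]
a=μᵀx=0.524298  b=𝟙ᵀx=4.682617  c=𝟙ᵀy=45.814807  D=ac−b²=2.093686
λ₁=(c·0.109−b)/D = (45.814807·0.109−4.682617)/2.093686 = 0.148636
λ₂=(a−b·0.109)/D = (0.524298−4.682617·0.109)/2.093686 = 0.006635
w* = 0.148636·x + 0.006635·y:
  w_0 = 0.148636·1.4688 + 0.006635·11.6859 = 0.2959  (Starbucks)
  w_1 = 0.148636·1.7305 + 0.006635·13.8592 = 0.3492  (Intel)
  w_2 = 0.148636·0.6320 + 0.006635·6.5307 = 0.1373  (Chevron)
  w_3 = 0.148636·0.8512 + 0.006635·13.7390 = 0.2177  (Nike)
Σw_i=1.0000  μᵀw=0.1090
σ²=wᵀΣw=λ₁·μ_p+λ₂ = 0.148636·0.109 + 0.006635 = 0.022837 ≈ 0.0228


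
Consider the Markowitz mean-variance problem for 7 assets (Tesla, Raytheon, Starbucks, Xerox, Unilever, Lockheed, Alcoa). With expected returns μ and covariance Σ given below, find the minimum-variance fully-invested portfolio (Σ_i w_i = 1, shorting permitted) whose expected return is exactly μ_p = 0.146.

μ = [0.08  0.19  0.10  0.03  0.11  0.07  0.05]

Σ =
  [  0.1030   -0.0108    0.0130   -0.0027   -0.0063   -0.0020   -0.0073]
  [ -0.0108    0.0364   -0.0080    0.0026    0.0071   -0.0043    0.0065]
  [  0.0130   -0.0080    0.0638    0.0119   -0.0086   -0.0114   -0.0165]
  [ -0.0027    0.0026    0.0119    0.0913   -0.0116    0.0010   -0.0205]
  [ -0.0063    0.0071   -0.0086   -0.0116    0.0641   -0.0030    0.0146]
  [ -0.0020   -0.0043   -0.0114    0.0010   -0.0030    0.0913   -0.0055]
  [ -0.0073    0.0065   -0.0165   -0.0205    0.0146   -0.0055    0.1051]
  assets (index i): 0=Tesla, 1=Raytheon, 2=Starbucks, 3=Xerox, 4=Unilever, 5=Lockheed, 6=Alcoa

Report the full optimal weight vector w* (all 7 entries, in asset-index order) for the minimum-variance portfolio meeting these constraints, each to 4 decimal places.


x=Σ⁻¹μ = [1.2279  5.9433  2.6344  0.1409  1.5124  1.4809  0.5019]
y=Σ⁻¹𝟙 = [12.6834  31.9579  23.4333  12.2071  16.4717  16.8569  13.0731]
a=μᵀx=1.790257  b=𝟙ᵀx=13.441757  c=𝟙ᵀy=126.683559  D=ac−b²=46.115256
λ₁=(c·0.146−b)/D = (126.683559·0.146−13.441757)/46.115256 = 0.109596
λ₂=(a−b·0.146)/D = (1.790257−13.441757·0.146)/46.115256 = -0.003735
w* = 0.109596·x + -0.003735·y:
  w_0 = 0.109596·1.2279 + -0.003735·12.6834 = 0.0872  (Tesla)
  w_1 = 0.109596·5.9433 + -0.003735·31.9579 = 0.5320  (Raytheon)
  w_2 = 0.109596·2.6344 + -0.003735·23.4333 = 0.2012  (Starbucks)
  w_3 = 0.109596·0.1409 + -0.003735·12.2071 = -0.0302  (Xerox)
  w_4 = 0.109596·1.5124 + -0.003735·16.4717 = 0.1042  (Unilever)
  w_5 = 0.109596·1.4809 + -0.003735·16.8569 = 0.0993  (Lockheed)
  w_6 = 0.109596·0.5019 + -0.003735·13.0731 = 0.0062  (Alcoa)
Σw_i=1.0000  μᵀw=0.1460
σ²=wᵀΣw=λ₁·μ_p+λ₂ = 0.109596·0.146 + -0.003735 = 0.012266 ≈ 0.0123

0.0872  0.5320  0.2012  -0.0302  0.1042  0.0993  0.0062


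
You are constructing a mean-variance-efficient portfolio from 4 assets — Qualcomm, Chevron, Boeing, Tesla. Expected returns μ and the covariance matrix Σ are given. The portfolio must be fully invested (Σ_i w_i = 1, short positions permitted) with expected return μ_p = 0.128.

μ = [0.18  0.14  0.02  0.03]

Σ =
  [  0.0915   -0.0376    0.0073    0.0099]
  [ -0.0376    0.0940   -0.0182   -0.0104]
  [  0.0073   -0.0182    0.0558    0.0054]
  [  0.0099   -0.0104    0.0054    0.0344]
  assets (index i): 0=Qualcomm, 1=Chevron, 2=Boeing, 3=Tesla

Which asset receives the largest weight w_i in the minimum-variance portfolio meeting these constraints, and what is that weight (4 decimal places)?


Qualcomm (0.3828)

x=Σ⁻¹μ = [3.0294  2.9498  0.8508  0.7585]
y=Σ⁻¹𝟙 = [16.1670  24.3181  20.9821  28.4753]
a=μᵀx=0.998035  b=𝟙ᵀx=7.588500  c=𝟙ᵀy=89.942556  D=ac−b²=32.180501
λ₁=(c·0.128−b)/D = (89.942556·0.128−7.588500)/32.180501 = 0.121942
λ₂=(a−b·0.128)/D = (0.998035−7.588500·0.128)/32.180501 = 0.000830
w* = 0.121942·x + 0.000830·y:
  w_0 = 0.121942·3.0294 + 0.000830·16.1670 = 0.3828  (Qualcomm)
  w_1 = 0.121942·2.9498 + 0.000830·24.3181 = 0.3799  (Chevron)
  w_2 = 0.121942·0.8508 + 0.000830·20.9821 = 0.1212  (Boeing)
  w_3 = 0.121942·0.7585 + 0.000830·28.4753 = 0.1161  (Tesla)
Σw_i=1.0000  μᵀw=0.1280
σ²=wᵀΣw=λ₁·μ_p+λ₂ = 0.121942·0.128 + 0.000830 = 0.016438 ≈ 0.0164


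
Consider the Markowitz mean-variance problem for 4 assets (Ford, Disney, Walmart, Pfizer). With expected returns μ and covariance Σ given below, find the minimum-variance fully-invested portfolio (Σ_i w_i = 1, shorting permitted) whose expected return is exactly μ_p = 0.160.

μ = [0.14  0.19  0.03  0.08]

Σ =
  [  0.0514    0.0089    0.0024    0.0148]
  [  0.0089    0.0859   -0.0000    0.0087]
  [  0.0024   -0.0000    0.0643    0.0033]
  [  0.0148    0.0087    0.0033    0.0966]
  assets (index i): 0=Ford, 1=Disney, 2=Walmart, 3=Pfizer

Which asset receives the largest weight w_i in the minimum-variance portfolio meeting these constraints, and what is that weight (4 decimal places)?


p=Σ⁻¹μ = [2.2862  1.9456  0.3663  0.2901]
q=Σ⁻¹𝟙 = [15.2244  9.3881  14.6413  6.6738]
a=μᵀp=0.723937  b=𝟙ᵀp=4.888305  c=𝟙ᵀq=45.927648  D=ac−b²=9.353210
λ₁=(c·0.160−b)/D = (45.927648·0.160−4.888305)/9.353210 = 0.263024
λ₂=(a−b·0.160)/D = (0.723937−4.888305·0.160)/9.353210 = -0.006222
w* = 0.263024·p + -0.006222·q:
  w_0 = 0.263024·2.2862 + -0.006222·15.2244 = 0.5066  (Ford)
  w_1 = 0.263024·1.9456 + -0.006222·9.3881 = 0.4533  (Disney)
  w_2 = 0.263024·0.3663 + -0.006222·14.6413 = 0.0053  (Walmart)
  w_3 = 0.263024·0.2901 + -0.006222·6.6738 = 0.0348  (Pfizer)
Σw_i=1.0000  μᵀw=0.1600
σ²=wᵀΣw=λ₁·μ_p+λ₂ = 0.263024·0.160 + -0.006222 = 0.035862 ≈ 0.0359

Ford (0.5066)


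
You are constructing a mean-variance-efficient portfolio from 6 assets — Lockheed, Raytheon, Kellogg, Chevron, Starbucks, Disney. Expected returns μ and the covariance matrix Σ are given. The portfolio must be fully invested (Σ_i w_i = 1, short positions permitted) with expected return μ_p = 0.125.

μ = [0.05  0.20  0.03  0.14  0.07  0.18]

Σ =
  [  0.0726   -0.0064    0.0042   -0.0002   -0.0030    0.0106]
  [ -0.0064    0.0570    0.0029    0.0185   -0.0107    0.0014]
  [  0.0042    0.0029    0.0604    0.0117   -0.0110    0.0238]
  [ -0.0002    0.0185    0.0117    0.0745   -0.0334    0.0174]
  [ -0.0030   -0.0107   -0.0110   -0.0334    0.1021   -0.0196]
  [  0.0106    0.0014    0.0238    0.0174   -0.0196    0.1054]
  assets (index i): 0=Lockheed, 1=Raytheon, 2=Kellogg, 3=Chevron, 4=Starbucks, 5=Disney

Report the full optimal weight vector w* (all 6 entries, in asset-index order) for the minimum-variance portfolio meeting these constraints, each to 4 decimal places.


g=Σ⁻¹μ = [0.8376  3.4380  -0.3732  1.5103  1.8621  1.7591]
h=Σ⁻¹𝟙 = [14.4964  17.3258  13.0605  14.3431  19.3008  6.0718]
a=μᵀg=1.376698  b=𝟙ᵀg=9.033809  c=𝟙ᵀh=84.598415  D=ac−b²=34.856731
λ₁=(c·0.125−b)/D = (84.598415·0.125−9.033809)/34.856731 = 0.044209
λ₂=(a−b·0.125)/D = (1.376698−9.033809·0.125)/34.856731 = 0.007100
w* = 0.044209·g + 0.007100·h:
  w_0 = 0.044209·0.8376 + 0.007100·14.4964 = 0.1400  (Lockheed)
  w_1 = 0.044209·3.4380 + 0.007100·17.3258 = 0.2750  (Raytheon)
  w_2 = 0.044209·-0.3732 + 0.007100·13.0605 = 0.0762  (Kellogg)
  w_3 = 0.044209·1.5103 + 0.007100·14.3431 = 0.1686  (Chevron)
  w_4 = 0.044209·1.8621 + 0.007100·19.3008 = 0.2193  (Starbucks)
  w_5 = 0.044209·1.7591 + 0.007100·6.0718 = 0.1209  (Disney)
Σw_i=1.0000  μᵀw=0.1250
σ²=wᵀΣw=λ₁·μ_p+λ₂ = 0.044209·0.125 + 0.007100 = 0.012626 ≈ 0.0126

0.1400  0.2750  0.0762  0.1686  0.2193  0.1209


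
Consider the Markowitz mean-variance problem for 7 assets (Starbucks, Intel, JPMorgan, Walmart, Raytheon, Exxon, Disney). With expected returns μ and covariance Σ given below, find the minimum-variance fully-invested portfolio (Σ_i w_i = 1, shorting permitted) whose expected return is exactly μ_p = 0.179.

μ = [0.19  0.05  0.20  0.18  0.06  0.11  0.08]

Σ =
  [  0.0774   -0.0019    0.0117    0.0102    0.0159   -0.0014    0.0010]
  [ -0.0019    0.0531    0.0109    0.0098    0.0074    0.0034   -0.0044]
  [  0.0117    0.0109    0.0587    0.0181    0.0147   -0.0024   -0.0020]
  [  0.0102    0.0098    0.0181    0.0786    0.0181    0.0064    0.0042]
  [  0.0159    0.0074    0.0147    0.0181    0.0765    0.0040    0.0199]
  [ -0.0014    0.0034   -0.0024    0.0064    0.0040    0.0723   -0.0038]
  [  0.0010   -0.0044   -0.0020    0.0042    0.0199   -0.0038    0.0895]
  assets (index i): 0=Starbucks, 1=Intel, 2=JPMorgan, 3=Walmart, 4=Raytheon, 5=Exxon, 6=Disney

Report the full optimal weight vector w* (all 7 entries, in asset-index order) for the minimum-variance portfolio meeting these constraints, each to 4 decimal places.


0.2594  0.0029  0.3710  0.1754  -0.1345  0.1935  0.1323

u=Σ⁻¹μ = [2.0571  0.2999  2.8661  1.3444  -0.9290  1.6358  1.1626]
v=Σ⁻¹𝟙 = [10.6777  15.9167  10.9412  4.5432  2.3113  13.7501  11.9376]
a=μᵀu=1.438252  b=𝟙ᵀu=8.436796  c=𝟙ᵀv=70.077714  D=ac−b²=29.609895
λ₁=(c·0.179−b)/D = (70.077714·0.179−8.436796)/29.609895 = 0.138708
λ₂=(a−b·0.179)/D = (1.438252−8.436796·0.179)/29.609895 = -0.002429
w* = 0.138708·u + -0.002429·v:
  w_0 = 0.138708·2.0571 + -0.002429·10.6777 = 0.2594  (Starbucks)
  w_1 = 0.138708·0.2999 + -0.002429·15.9167 = 0.0029  (Intel)
  w_2 = 0.138708·2.8661 + -0.002429·10.9412 = 0.3710  (JPMorgan)
  w_3 = 0.138708·1.3444 + -0.002429·4.5432 = 0.1754  (Walmart)
  w_4 = 0.138708·-0.9290 + -0.002429·2.3113 = -0.1345  (Raytheon)
  w_5 = 0.138708·1.6358 + -0.002429·13.7501 = 0.1935  (Exxon)
  w_6 = 0.138708·1.1626 + -0.002429·11.9376 = 0.1323  (Disney)
Σw_i=1.0000  μᵀw=0.1790
σ²=wᵀΣw=λ₁·μ_p+λ₂ = 0.138708·0.179 + -0.002429 = 0.022399 ≈ 0.0224


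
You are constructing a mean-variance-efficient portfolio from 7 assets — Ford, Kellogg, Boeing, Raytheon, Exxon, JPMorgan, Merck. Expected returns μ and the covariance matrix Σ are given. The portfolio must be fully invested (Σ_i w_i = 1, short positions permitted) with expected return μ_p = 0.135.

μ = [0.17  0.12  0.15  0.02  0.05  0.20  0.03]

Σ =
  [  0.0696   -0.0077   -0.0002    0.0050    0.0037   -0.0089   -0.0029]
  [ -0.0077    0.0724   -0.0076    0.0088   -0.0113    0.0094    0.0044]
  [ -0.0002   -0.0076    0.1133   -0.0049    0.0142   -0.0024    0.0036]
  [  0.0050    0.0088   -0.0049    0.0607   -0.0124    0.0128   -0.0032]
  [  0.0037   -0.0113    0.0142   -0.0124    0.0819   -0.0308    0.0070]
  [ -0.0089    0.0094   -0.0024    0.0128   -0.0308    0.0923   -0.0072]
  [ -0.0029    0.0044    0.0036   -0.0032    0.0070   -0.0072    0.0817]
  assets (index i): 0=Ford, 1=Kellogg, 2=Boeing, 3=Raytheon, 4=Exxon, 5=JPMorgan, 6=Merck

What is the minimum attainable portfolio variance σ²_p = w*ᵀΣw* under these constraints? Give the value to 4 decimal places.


0.0117

p=Σ⁻¹μ = [2.9990  1.9966  1.3048  -0.3771  1.5132  2.8764  0.4177]
q=Σ⁻¹𝟙 = [16.5459  14.7892  8.0040  14.7513  19.5422  16.5462  12.0396]
a=μᵀp=1.601086  b=𝟙ᵀp=10.730678  c=𝟙ᵀq=102.218442  D=ac−b²=48.513077
λ₁=(c·0.135−b)/D = (102.218442·0.135−10.730678)/48.513077 = 0.063257
λ₂=(a−b·0.135)/D = (1.601086−10.730678·0.135)/48.513077 = 0.003142
w* = 0.063257·p + 0.003142·q:
  w_0 = 0.063257·2.9990 + 0.003142·16.5459 = 0.2417  (Ford)
  w_1 = 0.063257·1.9966 + 0.003142·14.7892 = 0.1728  (Kellogg)
  w_2 = 0.063257·1.3048 + 0.003142·8.0040 = 0.1077  (Boeing)
  w_3 = 0.063257·-0.3771 + 0.003142·14.7513 = 0.0225  (Raytheon)
  w_4 = 0.063257·1.5132 + 0.003142·19.5422 = 0.1571  (Exxon)
  w_5 = 0.063257·2.8764 + 0.003142·16.5462 = 0.2340  (JPMorgan)
  w_6 = 0.063257·0.4177 + 0.003142·12.0396 = 0.0643  (Merck)
Σw_i=1.0000  μᵀw=0.1350
σ²=wᵀΣw=λ₁·μ_p+λ₂ = 0.063257·0.135 + 0.003142 = 0.011682 ≈ 0.0117


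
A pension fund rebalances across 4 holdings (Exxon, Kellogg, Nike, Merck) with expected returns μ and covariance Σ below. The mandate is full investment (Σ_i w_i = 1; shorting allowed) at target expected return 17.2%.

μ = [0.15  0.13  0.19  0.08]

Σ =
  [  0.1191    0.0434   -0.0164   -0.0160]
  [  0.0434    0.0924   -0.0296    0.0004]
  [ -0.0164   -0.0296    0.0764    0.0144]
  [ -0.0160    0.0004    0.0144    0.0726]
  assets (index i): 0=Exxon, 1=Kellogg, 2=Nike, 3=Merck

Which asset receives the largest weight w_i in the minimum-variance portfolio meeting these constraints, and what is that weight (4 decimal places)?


p=Σ⁻¹μ = [1.0952  1.9653  3.3578  0.6665]
q=Σ⁻¹𝟙 = [7.7743  12.7009  17.4241  11.9615]
a=μᵀp=1.111068  b=𝟙ᵀp=7.084756  c=𝟙ᵀq=49.860749  D=ac−b²=5.204934
λ₁=(c·0.172−b)/D = (49.860749·0.172−7.084756)/5.204934 = 0.286515
λ₂=(a−b·0.172)/D = (1.111068−7.084756·0.172)/5.204934 = -0.020655
w* = 0.286515·p + -0.020655·q:
  w_0 = 0.286515·1.0952 + -0.020655·7.7743 = 0.1532  (Exxon)
  w_1 = 0.286515·1.9653 + -0.020655·12.7009 = 0.3007  (Kellogg)
  w_2 = 0.286515·3.3578 + -0.020655·17.4241 = 0.6022  (Nike)
  w_3 = 0.286515·0.6665 + -0.020655·11.9615 = -0.0561  (Merck)
Σw_i=1.0000  μᵀw=0.1720
σ²=wᵀΣw=λ₁·μ_p+λ₂ = 0.286515·0.172 + -0.020655 = 0.028625 ≈ 0.0286

Nike (0.6022)


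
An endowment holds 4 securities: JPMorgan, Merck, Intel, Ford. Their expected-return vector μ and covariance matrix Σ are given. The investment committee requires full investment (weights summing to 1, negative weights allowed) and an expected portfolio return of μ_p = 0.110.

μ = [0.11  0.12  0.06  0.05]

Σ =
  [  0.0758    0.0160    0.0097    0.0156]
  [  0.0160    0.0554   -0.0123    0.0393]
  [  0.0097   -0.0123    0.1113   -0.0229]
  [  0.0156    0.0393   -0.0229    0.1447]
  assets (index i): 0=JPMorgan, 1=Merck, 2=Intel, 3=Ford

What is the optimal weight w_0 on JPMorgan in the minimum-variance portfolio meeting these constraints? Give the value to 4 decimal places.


x=Σ⁻¹μ = [0.9531  2.2168  0.6482  -0.2567]
y=Σ⁻¹𝟙 = [7.7778  15.7037  10.7647  3.5109]
a=μᵀx=0.396918  b=𝟙ᵀx=3.561421  c=𝟙ᵀy=37.757008  D=ac−b²=2.302720
λ₁=(c·0.110−b)/D = (37.757008·0.110−3.561421)/2.302720 = 0.257022
λ₂=(a−b·0.110)/D = (0.396918−3.561421·0.110)/2.302720 = 0.002242
w* = 0.257022·x + 0.002242·y:
  w_0 = 0.257022·0.9531 + 0.002242·7.7778 = 0.2624  (JPMorgan)
  w_1 = 0.257022·2.2168 + 0.002242·15.7037 = 0.6050  (Merck)
  w_2 = 0.257022·0.6482 + 0.002242·10.7647 = 0.1907  (Intel)
  w_3 = 0.257022·-0.2567 + 0.002242·3.5109 = -0.0581  (Ford)
Σw_i=1.0000  μᵀw=0.1100
σ²=wᵀΣw=λ₁·μ_p+λ₂ = 0.257022·0.110 + 0.002242 = 0.030514 ≈ 0.0305

0.2624


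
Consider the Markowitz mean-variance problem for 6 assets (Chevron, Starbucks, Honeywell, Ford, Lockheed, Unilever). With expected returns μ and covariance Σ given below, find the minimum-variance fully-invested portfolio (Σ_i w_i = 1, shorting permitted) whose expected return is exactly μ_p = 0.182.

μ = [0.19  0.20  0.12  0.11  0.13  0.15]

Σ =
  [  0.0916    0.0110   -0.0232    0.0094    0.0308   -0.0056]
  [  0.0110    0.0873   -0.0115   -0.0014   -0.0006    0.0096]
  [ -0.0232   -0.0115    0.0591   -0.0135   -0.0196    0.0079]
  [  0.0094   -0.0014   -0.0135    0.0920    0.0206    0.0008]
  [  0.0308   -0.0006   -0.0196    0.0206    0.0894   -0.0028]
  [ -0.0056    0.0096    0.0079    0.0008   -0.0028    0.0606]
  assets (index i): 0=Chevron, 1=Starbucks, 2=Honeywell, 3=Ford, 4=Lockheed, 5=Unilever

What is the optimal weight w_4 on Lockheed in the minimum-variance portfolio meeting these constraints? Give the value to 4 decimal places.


-0.0257

u=Σ⁻¹μ = [2.3253  2.3310  3.8610  1.2564  1.2839  1.8603]
v=Σ⁻¹𝟙 = [12.6065  12.5916  28.9507  11.4472  11.0203  12.2559]
a=μᵀu=1.955471  b=𝟙ᵀu=12.917835  c=𝟙ᵀv=88.872070  D=ac−b²=6.916293
λ₁=(c·0.182−b)/D = (88.872070·0.182−12.917835)/6.916293 = 0.470900
λ₂=(a−b·0.182)/D = (1.955471−12.917835·0.182)/6.916293 = -0.057195
w* = 0.470900·u + -0.057195·v:
  w_0 = 0.470900·2.3253 + -0.057195·12.6065 = 0.3740  (Chevron)
  w_1 = 0.470900·2.3310 + -0.057195·12.5916 = 0.3775  (Starbucks)
  w_2 = 0.470900·3.8610 + -0.057195·28.9507 = 0.1623  (Honeywell)
  w_3 = 0.470900·1.2564 + -0.057195·11.4472 = -0.0631  (Ford)
  w_4 = 0.470900·1.2839 + -0.057195·11.0203 = -0.0257  (Lockheed)
  w_5 = 0.470900·1.8603 + -0.057195·12.2559 = 0.1750  (Unilever)
Σw_i=1.0000  μᵀw=0.1820
σ²=wᵀΣw=λ₁·μ_p+λ₂ = 0.470900·0.182 + -0.057195 = 0.028509 ≈ 0.0285


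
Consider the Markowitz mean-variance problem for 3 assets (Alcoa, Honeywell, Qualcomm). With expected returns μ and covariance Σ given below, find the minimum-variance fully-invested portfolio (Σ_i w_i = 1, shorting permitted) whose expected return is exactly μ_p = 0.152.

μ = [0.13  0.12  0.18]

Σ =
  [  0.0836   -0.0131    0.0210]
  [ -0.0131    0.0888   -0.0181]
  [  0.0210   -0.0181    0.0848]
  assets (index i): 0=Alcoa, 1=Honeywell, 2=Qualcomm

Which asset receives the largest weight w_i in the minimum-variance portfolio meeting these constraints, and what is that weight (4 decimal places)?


Qualcomm (0.5042)

g=Σ⁻¹μ = [1.3092  1.9980  2.2249]
h=Σ⁻¹𝟙 = [11.2928  15.4322  12.2898]
a=μᵀg=0.810436  b=𝟙ᵀg=5.532090  c=𝟙ᵀh=39.014790  D=ac−b²=1.014963
λ₁=(c·0.152−b)/D = (39.014790·0.152−5.532090)/1.014963 = 0.392288
λ₂=(a−b·0.152)/D = (0.810436−5.532090·0.152)/1.014963 = -0.029993
w* = 0.392288·g + -0.029993·h:
  w_0 = 0.392288·1.3092 + -0.029993·11.2928 = 0.1749  (Alcoa)
  w_1 = 0.392288·1.9980 + -0.029993·15.4322 = 0.3209  (Honeywell)
  w_2 = 0.392288·2.2249 + -0.029993·12.2898 = 0.5042  (Qualcomm)
Σw_i=1.0000  μᵀw=0.1520
σ²=wᵀΣw=λ₁·μ_p+λ₂ = 0.392288·0.152 + -0.029993 = 0.029635 ≈ 0.0296


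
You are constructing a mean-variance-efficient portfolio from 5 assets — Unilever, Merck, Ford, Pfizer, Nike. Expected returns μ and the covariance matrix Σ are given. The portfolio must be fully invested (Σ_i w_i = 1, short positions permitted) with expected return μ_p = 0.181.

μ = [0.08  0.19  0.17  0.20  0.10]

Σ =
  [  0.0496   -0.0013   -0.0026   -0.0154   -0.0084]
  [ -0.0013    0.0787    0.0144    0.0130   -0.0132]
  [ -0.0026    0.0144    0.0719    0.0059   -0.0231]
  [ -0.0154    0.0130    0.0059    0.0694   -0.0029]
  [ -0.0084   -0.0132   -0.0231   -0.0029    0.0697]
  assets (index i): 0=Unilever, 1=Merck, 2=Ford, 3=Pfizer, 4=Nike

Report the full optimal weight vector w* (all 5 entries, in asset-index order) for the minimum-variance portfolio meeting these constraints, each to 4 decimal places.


x=Σ⁻¹μ = [3.3530  1.9742  2.8929  3.1481  3.3025]
y=Σ⁻¹𝟙 = [32.0879  11.0765  20.2323  18.8965  27.8036]
a=μᵀx=2.095008  b=𝟙ᵀx=14.670733  c=𝟙ᵀy=110.096909  D=ac−b²=15.423523
λ₁=(c·0.181−b)/D = (110.096909·0.181−14.670733)/15.423523 = 0.340831
λ₂=(a−b·0.181)/D = (2.095008−14.670733·0.181)/15.423523 = -0.036334
w* = 0.340831·x + -0.036334·y:
  w_0 = 0.340831·3.3530 + -0.036334·32.0879 = -0.0231  (Unilever)
  w_1 = 0.340831·1.9742 + -0.036334·11.0765 = 0.2704  (Merck)
  w_2 = 0.340831·2.8929 + -0.036334·20.2323 = 0.2509  (Ford)
  w_3 = 0.340831·3.1481 + -0.036334·18.8965 = 0.3864  (Pfizer)
  w_4 = 0.340831·3.3025 + -0.036334·27.8036 = 0.1154  (Nike)
Σw_i=1.0000  μᵀw=0.1810
σ²=wᵀΣw=λ₁·μ_p+λ₂ = 0.340831·0.181 + -0.036334 = 0.025357 ≈ 0.0254

-0.0231  0.2704  0.2509  0.3864  0.1154


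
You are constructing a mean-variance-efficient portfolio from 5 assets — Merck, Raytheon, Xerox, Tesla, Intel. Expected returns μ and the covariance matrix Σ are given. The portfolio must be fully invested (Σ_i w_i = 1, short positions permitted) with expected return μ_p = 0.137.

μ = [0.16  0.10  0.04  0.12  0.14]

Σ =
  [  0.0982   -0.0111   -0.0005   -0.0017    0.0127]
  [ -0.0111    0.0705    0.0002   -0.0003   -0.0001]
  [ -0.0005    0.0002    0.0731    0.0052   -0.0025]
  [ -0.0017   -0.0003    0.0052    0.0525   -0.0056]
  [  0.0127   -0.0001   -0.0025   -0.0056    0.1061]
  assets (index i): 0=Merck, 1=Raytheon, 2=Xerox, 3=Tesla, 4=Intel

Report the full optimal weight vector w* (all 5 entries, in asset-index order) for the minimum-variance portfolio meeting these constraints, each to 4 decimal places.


u=Σ⁻¹μ = [1.7032  1.6976  0.4234  2.4426  1.2561]
v=Σ⁻¹𝟙 = [11.1720  16.0027  12.6652  19.2509  9.4174]
a=μᵀu=0.928179  b=𝟙ᵀu=7.522938  c=𝟙ᵀv=68.508163  D=ac−b²=6.993277
λ₁=(c·0.137−b)/D = (68.508163·0.137−7.522938)/6.993277 = 0.266353
λ₂=(a−b·0.137)/D = (0.928179−7.522938·0.137)/6.993277 = -0.014652
w* = 0.266353·u + -0.014652·v:
  w_0 = 0.266353·1.7032 + -0.014652·11.1720 = 0.2900  (Merck)
  w_1 = 0.266353·1.6976 + -0.014652·16.0027 = 0.2177  (Raytheon)
  w_2 = 0.266353·0.4234 + -0.014652·12.6652 = -0.0728  (Xerox)
  w_3 = 0.266353·2.4426 + -0.014652·19.2509 = 0.3685  (Tesla)
  w_4 = 0.266353·1.2561 + -0.014652·9.4174 = 0.1966  (Intel)
Σw_i=1.0000  μᵀw=0.1370
σ²=wᵀΣw=λ₁·μ_p+λ₂ = 0.266353·0.137 + -0.014652 = 0.021839 ≈ 0.0218

0.2900  0.2177  -0.0728  0.3685  0.1966


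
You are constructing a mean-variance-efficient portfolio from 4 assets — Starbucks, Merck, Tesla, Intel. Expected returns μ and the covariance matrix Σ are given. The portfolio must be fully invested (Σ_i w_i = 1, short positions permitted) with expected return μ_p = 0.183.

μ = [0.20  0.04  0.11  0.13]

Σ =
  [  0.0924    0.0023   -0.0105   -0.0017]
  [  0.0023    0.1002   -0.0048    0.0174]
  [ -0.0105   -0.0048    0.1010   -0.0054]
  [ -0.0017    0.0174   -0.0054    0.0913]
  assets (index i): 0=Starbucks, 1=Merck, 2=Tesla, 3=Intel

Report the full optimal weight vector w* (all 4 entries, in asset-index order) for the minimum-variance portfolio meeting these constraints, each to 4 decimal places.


0.6054  -0.1708  0.2376  0.3278

u=Σ⁻¹μ = [2.3504  0.1488  1.4220  1.5234]
v=Σ⁻¹𝟙 = [12.1774  8.4965  12.1202  10.2772]
a=μᵀu=0.830493  b=𝟙ᵀu=5.444605  c=𝟙ᵀv=43.071329  D=ac−b²=6.126728
λ₁=(c·0.183−b)/D = (43.071329·0.183−5.444605)/6.126728 = 0.397838
λ₂=(a−b·0.183)/D = (0.830493−5.444605·0.183)/6.126728 = -0.027073
w* = 0.397838·u + -0.027073·v:
  w_0 = 0.397838·2.3504 + -0.027073·12.1774 = 0.6054  (Starbucks)
  w_1 = 0.397838·0.1488 + -0.027073·8.4965 = -0.1708  (Merck)
  w_2 = 0.397838·1.4220 + -0.027073·12.1202 = 0.2376  (Tesla)
  w_3 = 0.397838·1.5234 + -0.027073·10.2772 = 0.3278  (Intel)
Σw_i=1.0000  μᵀw=0.1830
σ²=wᵀΣw=λ₁·μ_p+λ₂ = 0.397838·0.183 + -0.027073 = 0.045731 ≈ 0.0457


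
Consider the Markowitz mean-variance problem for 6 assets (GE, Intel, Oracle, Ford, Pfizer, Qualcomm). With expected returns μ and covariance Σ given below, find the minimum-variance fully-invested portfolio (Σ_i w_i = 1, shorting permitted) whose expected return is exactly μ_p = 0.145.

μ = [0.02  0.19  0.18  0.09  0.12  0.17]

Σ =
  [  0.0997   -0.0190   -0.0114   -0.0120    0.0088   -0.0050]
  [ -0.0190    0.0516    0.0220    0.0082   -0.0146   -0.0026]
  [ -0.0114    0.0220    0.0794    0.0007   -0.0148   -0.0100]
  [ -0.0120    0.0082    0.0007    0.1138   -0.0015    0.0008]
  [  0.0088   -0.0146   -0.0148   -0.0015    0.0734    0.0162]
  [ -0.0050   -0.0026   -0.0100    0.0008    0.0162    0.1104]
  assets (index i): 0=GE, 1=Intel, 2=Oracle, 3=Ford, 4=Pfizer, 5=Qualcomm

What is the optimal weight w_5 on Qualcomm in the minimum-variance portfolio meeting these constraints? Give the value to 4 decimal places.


0.1245

p=Σ⁻¹μ = [1.1124  3.8919  1.9715  0.6360  2.3528  1.5106]
q=Σ⁻¹𝟙 = [15.9983  23.8337  12.5342  8.8440  17.1921  8.8923]
a=μᵀp=1.712972  b=𝟙ᵀp=11.475238  c=𝟙ᵀq=87.294640  D=ac−b²=17.852175
λ₁=(c·0.145−b)/D = (87.294640·0.145−11.475238)/17.852175 = 0.066238
λ₂=(a−b·0.145)/D = (1.712972−11.475238·0.145)/17.852175 = 0.002748
w* = 0.066238·p + 0.002748·q:
  w_0 = 0.066238·1.1124 + 0.002748·15.9983 = 0.1176  (GE)
  w_1 = 0.066238·3.8919 + 0.002748·23.8337 = 0.3233  (Intel)
  w_2 = 0.066238·1.9715 + 0.002748·12.5342 = 0.1650  (Oracle)
  w_3 = 0.066238·0.6360 + 0.002748·8.8440 = 0.0664  (Ford)
  w_4 = 0.066238·2.3528 + 0.002748·17.1921 = 0.2031  (Pfizer)
  w_5 = 0.066238·1.5106 + 0.002748·8.8923 = 0.1245  (Qualcomm)
Σw_i=1.0000  μᵀw=0.1450
σ²=wᵀΣw=λ₁·μ_p+λ₂ = 0.066238·0.145 + 0.002748 = 0.012353 ≈ 0.0124


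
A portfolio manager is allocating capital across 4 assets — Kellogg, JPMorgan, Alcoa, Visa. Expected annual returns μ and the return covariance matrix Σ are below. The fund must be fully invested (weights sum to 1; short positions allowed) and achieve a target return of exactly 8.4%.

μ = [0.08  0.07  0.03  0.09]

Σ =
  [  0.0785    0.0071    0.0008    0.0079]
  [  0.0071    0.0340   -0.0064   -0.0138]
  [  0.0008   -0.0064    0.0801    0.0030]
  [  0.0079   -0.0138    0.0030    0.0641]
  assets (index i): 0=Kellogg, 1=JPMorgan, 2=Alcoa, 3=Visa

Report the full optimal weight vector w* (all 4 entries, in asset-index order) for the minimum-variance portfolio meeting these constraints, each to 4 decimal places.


0.1345  0.5015  -0.0896  0.4535

u=Σ⁻¹μ = [0.5662  2.8166  0.5222  1.9162]
v=Σ⁻¹𝟙 = [6.6855  40.0079  14.7641  22.6989]
a=μᵀu=0.430585  b=𝟙ᵀu=5.821219  c=𝟙ᵀv=84.156429  D=ac−b²=2.349946
λ₁=(c·0.084−b)/D = (84.156429·0.084−5.821219)/2.349946 = 0.531042
λ₂=(a−b·0.084)/D = (0.430585−5.821219·0.084)/2.349946 = -0.024850
w* = 0.531042·u + -0.024850·v:
  w_0 = 0.531042·0.5662 + -0.024850·6.6855 = 0.1345  (Kellogg)
  w_1 = 0.531042·2.8166 + -0.024850·40.0079 = 0.5015  (JPMorgan)
  w_2 = 0.531042·0.5222 + -0.024850·14.7641 = -0.0896  (Alcoa)
  w_3 = 0.531042·1.9162 + -0.024850·22.6989 = 0.4535  (Visa)
Σw_i=1.0000  μᵀw=0.0840
σ²=wᵀΣw=λ₁·μ_p+λ₂ = 0.531042·0.084 + -0.024850 = 0.019757 ≈ 0.0198


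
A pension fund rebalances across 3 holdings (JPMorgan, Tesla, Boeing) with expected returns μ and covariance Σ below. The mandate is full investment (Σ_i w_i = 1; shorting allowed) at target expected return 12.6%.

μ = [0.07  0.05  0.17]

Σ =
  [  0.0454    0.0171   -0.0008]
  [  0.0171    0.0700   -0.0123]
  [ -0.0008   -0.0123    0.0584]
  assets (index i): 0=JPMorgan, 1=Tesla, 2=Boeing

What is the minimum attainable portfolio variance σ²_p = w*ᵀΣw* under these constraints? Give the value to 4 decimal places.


x=Σ⁻¹μ = [1.2344  0.9629  3.1307]
y=Σ⁻¹𝟙 = [17.2505  13.6263  20.2295]
a=μᵀx=0.666760  b=𝟙ᵀx=5.327868  c=𝟙ᵀy=51.106319  D=ac−b²=5.689458
λ₁=(c·0.126−b)/D = (51.106319·0.126−5.327868)/5.689458 = 0.195366
λ₂=(a−b·0.126)/D = (0.666760−5.327868·0.126)/5.689458 = -0.000800
w* = 0.195366·x + -0.000800·y:
  w_0 = 0.195366·1.2344 + -0.000800·17.2505 = 0.2274  (JPMorgan)
  w_1 = 0.195366·0.9629 + -0.000800·13.6263 = 0.1772  (Tesla)
  w_2 = 0.195366·3.1307 + -0.000800·20.2295 = 0.5954  (Boeing)
Σw_i=1.0000  μᵀw=0.1260
σ²=wᵀΣw=λ₁·μ_p+λ₂ = 0.195366·0.126 + -0.000800 = 0.023816 ≈ 0.0238

0.0238


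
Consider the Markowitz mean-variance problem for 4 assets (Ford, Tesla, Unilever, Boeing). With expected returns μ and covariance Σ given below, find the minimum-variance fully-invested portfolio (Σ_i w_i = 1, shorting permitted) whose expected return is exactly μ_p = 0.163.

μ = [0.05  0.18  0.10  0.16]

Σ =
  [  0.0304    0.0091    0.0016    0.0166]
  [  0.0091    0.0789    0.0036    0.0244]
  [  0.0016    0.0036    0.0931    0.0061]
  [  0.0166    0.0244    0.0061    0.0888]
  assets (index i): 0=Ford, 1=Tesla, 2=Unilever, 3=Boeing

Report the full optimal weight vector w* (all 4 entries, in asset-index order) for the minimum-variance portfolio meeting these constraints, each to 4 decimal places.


g=Σ⁻¹μ = [0.4156  1.8336  0.9203  1.1571]
h=Σ⁻¹𝟙 = [28.2905  8.0071  9.7420  3.1033]
a=μᵀg=0.627988  b=𝟙ᵀg=4.326546  c=𝟙ᵀh=49.143008  D=ac−b²=12.142207
λ₁=(c·0.163−b)/D = (49.143008·0.163−4.326546)/12.142207 = 0.303385
λ₂=(a−b·0.163)/D = (0.627988−4.326546·0.163)/12.142207 = -0.006361
w* = 0.303385·g + -0.006361·h:
  w_0 = 0.303385·0.4156 + -0.006361·28.2905 = -0.0539  (Ford)
  w_1 = 0.303385·1.8336 + -0.006361·8.0071 = 0.5054  (Tesla)
  w_2 = 0.303385·0.9203 + -0.006361·9.7420 = 0.2172  (Unilever)
  w_3 = 0.303385·1.1571 + -0.006361·3.1033 = 0.3313  (Boeing)
Σw_i=1.0000  μᵀw=0.1630
σ²=wᵀΣw=λ₁·μ_p+λ₂ = 0.303385·0.163 + -0.006361 = 0.043091 ≈ 0.0431

-0.0539  0.5054  0.2172  0.3313


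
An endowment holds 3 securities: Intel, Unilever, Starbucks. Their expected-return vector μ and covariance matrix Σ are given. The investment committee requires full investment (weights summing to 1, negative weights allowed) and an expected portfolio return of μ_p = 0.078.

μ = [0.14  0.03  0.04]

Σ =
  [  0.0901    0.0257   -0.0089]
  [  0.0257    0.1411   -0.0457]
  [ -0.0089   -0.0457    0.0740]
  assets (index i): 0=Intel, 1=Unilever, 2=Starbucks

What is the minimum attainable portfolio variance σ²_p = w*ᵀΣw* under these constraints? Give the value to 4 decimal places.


0.0258

u=Σ⁻¹μ = [1.5808  0.2017  0.8552]
v=Σ⁻¹𝟙 = [9.7262  12.5895  22.4581]
a=μᵀu=0.261568  b=𝟙ᵀu=2.637673  c=𝟙ᵀv=44.773769  D=ac−b²=4.754066
λ₁=(c·0.078−b)/D = (44.773769·0.078−2.637673)/4.754066 = 0.179779
λ₂=(a−b·0.078)/D = (0.261568−2.637673·0.078)/4.754066 = 0.011744
w* = 0.179779·u + 0.011744·v:
  w_0 = 0.179779·1.5808 + 0.011744·9.7262 = 0.3984  (Intel)
  w_1 = 0.179779·0.2017 + 0.011744·12.5895 = 0.1841  (Unilever)
  w_2 = 0.179779·0.8552 + 0.011744·22.4581 = 0.4175  (Starbucks)
Σw_i=1.0000  μᵀw=0.0780
σ²=wᵀΣw=λ₁·μ_p+λ₂ = 0.179779·0.078 + 0.011744 = 0.025766 ≈ 0.0258


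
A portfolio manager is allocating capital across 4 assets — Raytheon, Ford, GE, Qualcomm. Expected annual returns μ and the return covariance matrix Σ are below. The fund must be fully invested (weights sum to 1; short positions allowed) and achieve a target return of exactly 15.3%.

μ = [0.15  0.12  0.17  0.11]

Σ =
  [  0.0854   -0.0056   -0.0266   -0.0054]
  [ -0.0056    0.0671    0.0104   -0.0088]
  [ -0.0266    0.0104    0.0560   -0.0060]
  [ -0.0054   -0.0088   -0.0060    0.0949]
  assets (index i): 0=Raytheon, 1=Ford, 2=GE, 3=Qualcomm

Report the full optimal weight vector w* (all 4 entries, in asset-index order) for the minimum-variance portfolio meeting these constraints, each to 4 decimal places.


0.3281  0.0763  0.4852  0.1103

u=Σ⁻¹μ = [3.3884  1.6020  4.5392  1.7875]
v=Σ⁻¹𝟙 = [22.0867  14.4712  27.2529  14.8591]
a=μᵀu=1.668780  b=𝟙ᵀu=11.317039  c=𝟙ᵀv=78.669885  D=ac−b²=3.207323
λ₁=(c·0.153−b)/D = (78.669885·0.153−11.317039)/3.207323 = 0.224316
λ₂=(a−b·0.153)/D = (1.668780−11.317039·0.153)/3.207323 = -0.019558
w* = 0.224316·u + -0.019558·v:
  w_0 = 0.224316·3.3884 + -0.019558·22.0867 = 0.3281  (Raytheon)
  w_1 = 0.224316·1.6020 + -0.019558·14.4712 = 0.0763  (Ford)
  w_2 = 0.224316·4.5392 + -0.019558·27.2529 = 0.4852  (GE)
  w_3 = 0.224316·1.7875 + -0.019558·14.8591 = 0.1103  (Qualcomm)
Σw_i=1.0000  μᵀw=0.1530
σ²=wᵀΣw=λ₁·μ_p+λ₂ = 0.224316·0.153 + -0.019558 = 0.014763 ≈ 0.0148


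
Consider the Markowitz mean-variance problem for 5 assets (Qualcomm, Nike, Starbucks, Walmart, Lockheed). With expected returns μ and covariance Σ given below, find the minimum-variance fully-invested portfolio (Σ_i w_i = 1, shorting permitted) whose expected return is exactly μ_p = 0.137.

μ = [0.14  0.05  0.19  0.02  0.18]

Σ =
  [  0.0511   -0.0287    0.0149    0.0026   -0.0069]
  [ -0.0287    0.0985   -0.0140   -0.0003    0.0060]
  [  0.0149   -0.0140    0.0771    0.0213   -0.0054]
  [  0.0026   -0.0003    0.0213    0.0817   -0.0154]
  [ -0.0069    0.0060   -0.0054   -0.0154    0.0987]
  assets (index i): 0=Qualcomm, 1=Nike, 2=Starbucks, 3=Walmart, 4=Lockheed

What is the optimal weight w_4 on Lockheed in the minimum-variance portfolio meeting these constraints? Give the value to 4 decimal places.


x=Σ⁻¹μ = [3.2890  1.6657  2.2931  -0.0617  2.0682]
y=Σ⁻¹𝟙 = [28.9711  19.0328  8.5347  11.6673  13.2874]
a=μᵀx=1.350477  b=𝟙ᵀx=9.254274  c=𝟙ᵀy=81.493384  D=ac−b²=24.413349
λ₁=(c·0.137−b)/D = (81.493384·0.137−9.254274)/24.413349 = 0.078249
λ₂=(a−b·0.137)/D = (1.350477−9.254274·0.137)/24.413349 = 0.003385
w* = 0.078249·x + 0.003385·y:
  w_0 = 0.078249·3.2890 + 0.003385·28.9711 = 0.3554  (Qualcomm)
  w_1 = 0.078249·1.6657 + 0.003385·19.0328 = 0.1948  (Nike)
  w_2 = 0.078249·2.2931 + 0.003385·8.5347 = 0.2083  (Starbucks)
  w_3 = 0.078249·-0.0617 + 0.003385·11.6673 = 0.0347  (Walmart)
  w_4 = 0.078249·2.0682 + 0.003385·13.2874 = 0.2068  (Lockheed)
Σw_i=1.0000  μᵀw=0.1370
σ²=wᵀΣw=λ₁·μ_p+λ₂ = 0.078249·0.137 + 0.003385 = 0.014105 ≈ 0.0141

0.2068


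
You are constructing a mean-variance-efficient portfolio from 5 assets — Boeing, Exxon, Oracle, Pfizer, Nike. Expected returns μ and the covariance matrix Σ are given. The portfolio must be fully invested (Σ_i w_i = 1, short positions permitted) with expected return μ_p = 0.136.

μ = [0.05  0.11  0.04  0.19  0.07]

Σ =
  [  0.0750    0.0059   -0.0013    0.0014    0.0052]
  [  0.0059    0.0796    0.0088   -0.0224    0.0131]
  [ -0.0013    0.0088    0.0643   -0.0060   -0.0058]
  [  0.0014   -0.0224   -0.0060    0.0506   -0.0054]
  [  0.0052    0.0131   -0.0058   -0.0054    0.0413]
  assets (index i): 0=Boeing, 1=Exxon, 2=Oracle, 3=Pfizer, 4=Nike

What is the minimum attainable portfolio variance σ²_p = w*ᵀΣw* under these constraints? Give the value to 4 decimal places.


x=Σ⁻¹μ = [0.2799  2.4179  0.9259  5.1078  1.6906]
y=Σ⁻¹𝟙 = [10.2305  14.2205  18.9403  30.6983  25.0881]
a=μᵀx=1.405833  b=𝟙ᵀx=10.422236  c=𝟙ᵀy=99.177652  D=ac−b²=30.804221
λ₁=(c·0.136−b)/D = (99.177652·0.136−10.422236)/30.804221 = 0.099529
λ₂=(a−b·0.136)/D = (1.405833−10.422236·0.136)/30.804221 = -0.000376
w* = 0.099529·x + -0.000376·y:
  w_0 = 0.099529·0.2799 + -0.000376·10.2305 = 0.0240  (Boeing)
  w_1 = 0.099529·2.4179 + -0.000376·14.2205 = 0.2353  (Exxon)
  w_2 = 0.099529·0.9259 + -0.000376·18.9403 = 0.0850  (Oracle)
  w_3 = 0.099529·5.1078 + -0.000376·30.6983 = 0.4968  (Pfizer)
  w_4 = 0.099529·1.6906 + -0.000376·25.0881 = 0.1588  (Nike)
Σw_i=1.0000  μᵀw=0.1360
σ²=wᵀΣw=λ₁·μ_p+λ₂ = 0.099529·0.136 + -0.000376 = 0.013160 ≈ 0.0132

0.0132
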